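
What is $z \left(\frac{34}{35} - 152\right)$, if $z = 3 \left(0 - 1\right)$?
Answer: $\frac{15858}{35} \approx 453.09$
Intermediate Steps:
$z = -3$ ($z = 3 \left(-1\right) = -3$)
$z \left(\frac{34}{35} - 152\right) = - 3 \left(\frac{34}{35} - 152\right) = \left(-3\right) \left(- \frac{5286}{35}\right) = \frac{15858}{35}$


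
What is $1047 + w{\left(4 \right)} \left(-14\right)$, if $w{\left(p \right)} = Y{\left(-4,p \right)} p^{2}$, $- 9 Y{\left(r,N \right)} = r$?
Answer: $\frac{8527}{9} \approx 947.44$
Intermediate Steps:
$Y{\left(r,N \right)} = - \frac{r}{9}$
$w{\left(p \right)} = \frac{4 p^{2}}{9}$ ($w{\left(p \right)} = \left(- \frac{1}{9}\right) \left(-4\right) p^{2} = \frac{4 p^{2}}{9}$)
$1047 + w{\left(4 \right)} \left(-14\right) = 1047 + \frac{4 \cdot 4^{2}}{9} \left(-14\right) = 1047 + \frac{4}{9} \cdot 16 \left(-14\right) = 1047 + \frac{64}{9} \left(-14\right) = 1047 - \frac{896}{9} = \frac{8527}{9}$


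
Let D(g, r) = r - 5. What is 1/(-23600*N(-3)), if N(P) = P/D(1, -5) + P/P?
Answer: -1/30680 ≈ -3.2595e-5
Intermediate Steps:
D(g, r) = -5 + r
N(P) = 1 - P/10 (N(P) = P/(-5 - 5) + P/P = P/(-10) + 1 = P*(-1/10) + 1 = -P/10 + 1 = 1 - P/10)
1/(-23600*N(-3)) = 1/(-23600*(1 - 1/10*(-3))) = 1/(-23600*(1 + 3/10)) = 1/(-23600*13/10) = 1/(-30680) = -1/30680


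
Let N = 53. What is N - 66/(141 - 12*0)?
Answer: 2469/47 ≈ 52.532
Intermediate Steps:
N - 66/(141 - 12*0) = 53 - 66/(141 - 12*0) = 53 - 66/(141 + 0) = 53 - 66/141 = 53 + (1/141)*(-66) = 53 - 22/47 = 2469/47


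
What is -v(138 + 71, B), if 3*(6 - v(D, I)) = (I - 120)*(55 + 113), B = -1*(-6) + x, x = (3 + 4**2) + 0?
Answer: -5326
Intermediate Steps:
x = 19 (x = (3 + 16) + 0 = 19 + 0 = 19)
B = 25 (B = -1*(-6) + 19 = 6 + 19 = 25)
v(D, I) = 6726 - 56*I (v(D, I) = 6 - (I - 120)*(55 + 113)/3 = 6 - (-120 + I)*168/3 = 6 - (-20160 + 168*I)/3 = 6 + (6720 - 56*I) = 6726 - 56*I)
-v(138 + 71, B) = -(6726 - 56*25) = -(6726 - 1400) = -1*5326 = -5326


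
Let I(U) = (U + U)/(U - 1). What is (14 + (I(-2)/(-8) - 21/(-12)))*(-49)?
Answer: -9163/12 ≈ -763.58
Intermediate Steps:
I(U) = 2*U/(-1 + U) (I(U) = (2*U)/(-1 + U) = 2*U/(-1 + U))
(14 + (I(-2)/(-8) - 21/(-12)))*(-49) = (14 + ((2*(-2)/(-1 - 2))/(-8) - 21/(-12)))*(-49) = (14 + ((2*(-2)/(-3))*(-1/8) - 21*(-1/12)))*(-49) = (14 + ((2*(-2)*(-1/3))*(-1/8) + 7/4))*(-49) = (14 + ((4/3)*(-1/8) + 7/4))*(-49) = (14 + (-1/6 + 7/4))*(-49) = (14 + 19/12)*(-49) = (187/12)*(-49) = -9163/12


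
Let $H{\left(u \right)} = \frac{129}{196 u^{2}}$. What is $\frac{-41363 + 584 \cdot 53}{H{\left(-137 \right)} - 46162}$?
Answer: $\frac{38299195564}{169817257159} \approx 0.22553$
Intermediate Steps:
$H{\left(u \right)} = \frac{129}{196 u^{2}}$ ($H{\left(u \right)} = 129 \frac{1}{196 u^{2}} = \frac{129}{196 u^{2}}$)
$\frac{-41363 + 584 \cdot 53}{H{\left(-137 \right)} - 46162} = \frac{-41363 + 584 \cdot 53}{\frac{129}{196 \cdot 18769} - 46162} = \frac{-41363 + 30952}{\frac{129}{196} \cdot \frac{1}{18769} - 46162} = - \frac{10411}{\frac{129}{3678724} - 46162} = - \frac{10411}{- \frac{169817257159}{3678724}} = \left(-10411\right) \left(- \frac{3678724}{169817257159}\right) = \frac{38299195564}{169817257159}$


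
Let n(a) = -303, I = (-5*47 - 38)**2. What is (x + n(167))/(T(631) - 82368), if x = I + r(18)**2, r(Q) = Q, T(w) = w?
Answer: -74550/81737 ≈ -0.91207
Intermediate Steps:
I = 74529 (I = (-235 - 38)**2 = (-273)**2 = 74529)
x = 74853 (x = 74529 + 18**2 = 74529 + 324 = 74853)
(x + n(167))/(T(631) - 82368) = (74853 - 303)/(631 - 82368) = 74550/(-81737) = 74550*(-1/81737) = -74550/81737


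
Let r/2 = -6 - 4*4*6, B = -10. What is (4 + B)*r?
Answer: 1224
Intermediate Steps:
r = -204 (r = 2*(-6 - 4*4*6) = 2*(-6 - 16*6) = 2*(-6 - 1*96) = 2*(-6 - 96) = 2*(-102) = -204)
(4 + B)*r = (4 - 10)*(-204) = -6*(-204) = 1224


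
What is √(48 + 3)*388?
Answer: 388*√51 ≈ 2770.9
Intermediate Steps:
√(48 + 3)*388 = √51*388 = 388*√51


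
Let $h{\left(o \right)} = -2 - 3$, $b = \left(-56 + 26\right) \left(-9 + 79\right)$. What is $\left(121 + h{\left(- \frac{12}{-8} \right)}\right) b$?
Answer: $-243600$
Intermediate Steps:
$b = -2100$ ($b = \left(-30\right) 70 = -2100$)
$h{\left(o \right)} = -5$
$\left(121 + h{\left(- \frac{12}{-8} \right)}\right) b = \left(121 - 5\right) \left(-2100\right) = 116 \left(-2100\right) = -243600$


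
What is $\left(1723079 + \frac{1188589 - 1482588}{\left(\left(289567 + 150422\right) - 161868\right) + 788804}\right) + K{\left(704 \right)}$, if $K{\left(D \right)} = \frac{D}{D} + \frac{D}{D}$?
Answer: $\frac{1838397901926}{1066925} \approx 1.7231 \cdot 10^{6}$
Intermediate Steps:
$K{\left(D \right)} = 2$ ($K{\left(D \right)} = 1 + 1 = 2$)
$\left(1723079 + \frac{1188589 - 1482588}{\left(\left(289567 + 150422\right) - 161868\right) + 788804}\right) + K{\left(704 \right)} = \left(1723079 + \frac{1188589 - 1482588}{\left(\left(289567 + 150422\right) - 161868\right) + 788804}\right) + 2 = \left(1723079 - \frac{293999}{\left(439989 - 161868\right) + 788804}\right) + 2 = \left(1723079 - \frac{293999}{278121 + 788804}\right) + 2 = \left(1723079 - \frac{293999}{1066925}\right) + 2 = \frac{1838395768076}{1066925} + 2 = \frac{1838397901926}{1066925}$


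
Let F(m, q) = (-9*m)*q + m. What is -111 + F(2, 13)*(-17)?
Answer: 3833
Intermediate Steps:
F(m, q) = m - 9*m*q (F(m, q) = -9*m*q + m = m - 9*m*q)
-111 + F(2, 13)*(-17) = -111 + (2*(1 - 9*13))*(-17) = -111 + (2*(1 - 117))*(-17) = -111 + (2*(-116))*(-17) = -111 - 232*(-17) = -111 + 3944 = 3833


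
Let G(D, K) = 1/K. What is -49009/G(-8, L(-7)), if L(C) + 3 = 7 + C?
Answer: 147027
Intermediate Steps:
L(C) = 4 + C (L(C) = -3 + (7 + C) = 4 + C)
-49009/G(-8, L(-7)) = -49009/(1/(4 - 7)) = -49009/(1/(-3)) = -49009/(-⅓) = -49009*(-3) = 147027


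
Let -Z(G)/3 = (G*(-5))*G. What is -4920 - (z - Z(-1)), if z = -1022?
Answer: -3883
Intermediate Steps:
Z(G) = 15*G**2 (Z(G) = -3*G*(-5)*G = -3*(-5*G)*G = -(-15)*G**2 = 15*G**2)
-4920 - (z - Z(-1)) = -4920 - (-1022 - 15*(-1)**2) = -4920 - (-1022 - 15) = -4920 - 1*(-1037) = -4920 + 1037 = -3883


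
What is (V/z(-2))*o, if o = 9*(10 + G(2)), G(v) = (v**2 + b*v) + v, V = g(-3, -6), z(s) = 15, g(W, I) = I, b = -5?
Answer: -108/5 ≈ -21.600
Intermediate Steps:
V = -6
G(v) = v**2 - 4*v (G(v) = (v**2 - 5*v) + v = v**2 - 4*v)
o = 54 (o = 9*(10 + 2*(-4 + 2)) = 9*(10 + 2*(-2)) = 9*(10 - 4) = 9*6 = 54)
(V/z(-2))*o = -6/15*54 = -6*1/15*54 = -2/5*54 = -108/5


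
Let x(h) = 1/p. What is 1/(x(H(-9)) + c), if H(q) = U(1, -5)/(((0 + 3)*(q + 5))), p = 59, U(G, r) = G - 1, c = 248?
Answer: 59/14633 ≈ 0.0040320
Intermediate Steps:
U(G, r) = -1 + G
H(q) = 0 (H(q) = (-1 + 1)/(((0 + 3)*(q + 5))) = 0/((3*(5 + q))) = 0/(15 + 3*q) = 0)
x(h) = 1/59
1/(x(H(-9)) + c) = 1/(1/59 + 248) = 1/(14633/59) = 59/14633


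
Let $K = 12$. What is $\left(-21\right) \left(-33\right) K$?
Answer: $8316$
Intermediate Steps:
$\left(-21\right) \left(-33\right) K = \left(-21\right) \left(-33\right) 12 = 693 \cdot 12 = 8316$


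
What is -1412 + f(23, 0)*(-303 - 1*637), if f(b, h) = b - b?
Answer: -1412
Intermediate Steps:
f(b, h) = 0
-1412 + f(23, 0)*(-303 - 1*637) = -1412 + 0*(-303 - 1*637) = -1412 + 0*(-303 - 637) = -1412 + 0*(-940) = -1412 + 0 = -1412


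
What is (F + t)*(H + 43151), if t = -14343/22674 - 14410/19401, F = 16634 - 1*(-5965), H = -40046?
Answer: 3429526352168835/48877586 ≈ 7.0166e+7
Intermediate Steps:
F = 22599 (F = 16634 + 5965 = 22599)
t = -201666961/146632758 (t = -14343*1/22674 - 14410*1/19401 = -4781/7558 - 14410/19401 = -201666961/146632758 ≈ -1.3753)
(F + t)*(H + 43151) = (22599 - 201666961/146632758)*(-40046 + 43151) = (3313552031081/146632758)*3105 = 3429526352168835/48877586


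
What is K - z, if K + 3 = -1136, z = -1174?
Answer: 35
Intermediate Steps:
K = -1139 (K = -3 - 1136 = -1139)
K - z = -1139 - 1*(-1174) = -1139 + 1174 = 35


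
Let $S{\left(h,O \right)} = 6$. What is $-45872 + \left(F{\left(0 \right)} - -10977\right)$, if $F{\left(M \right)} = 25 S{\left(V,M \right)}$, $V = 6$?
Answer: $-34745$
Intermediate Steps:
$F{\left(M \right)} = 150$ ($F{\left(M \right)} = 25 \cdot 6 = 150$)
$-45872 + \left(F{\left(0 \right)} - -10977\right) = -45872 + \left(150 - -10977\right) = -45872 + \left(150 + 10977\right) = -45872 + 11127 = -34745$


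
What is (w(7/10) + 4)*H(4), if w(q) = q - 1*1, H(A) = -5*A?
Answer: -74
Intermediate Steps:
w(q) = -1 + q (w(q) = q - 1 = -1 + q)
(w(7/10) + 4)*H(4) = ((-1 + 7/10) + 4)*(-5*4) = ((-1 + 7*(1/10)) + 4)*(-20) = ((-1 + 7/10) + 4)*(-20) = (-3/10 + 4)*(-20) = (37/10)*(-20) = -74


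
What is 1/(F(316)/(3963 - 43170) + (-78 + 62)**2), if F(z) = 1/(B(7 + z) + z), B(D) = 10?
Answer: 12781482/3272059391 ≈ 0.0039063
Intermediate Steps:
F(z) = 1/(10 + z)
1/(F(316)/(3963 - 43170) + (-78 + 62)**2) = 1/(1/((10 + 316)*(3963 - 43170)) + (-78 + 62)**2) = 1/(1/(326*(-39207)) + (-16)**2) = 1/((1/326)*(-1/39207) + 256) = 1/(-1/12781482 + 256) = 1/(3272059391/12781482) = 12781482/3272059391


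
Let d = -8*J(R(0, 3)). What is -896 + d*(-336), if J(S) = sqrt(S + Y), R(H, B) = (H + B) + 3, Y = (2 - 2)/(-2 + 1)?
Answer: -896 + 2688*sqrt(6) ≈ 5688.2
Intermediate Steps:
Y = 0 (Y = 0/(-1) = 0*(-1) = 0)
R(H, B) = 3 + B + H (R(H, B) = (B + H) + 3 = 3 + B + H)
J(S) = sqrt(S) (J(S) = sqrt(S + 0) = sqrt(S))
d = -8*sqrt(6) (d = -8*sqrt(3 + 3 + 0) = -8*sqrt(6) ≈ -19.596)
-896 + d*(-336) = -896 - 8*sqrt(6)*(-336) = -896 + 2688*sqrt(6)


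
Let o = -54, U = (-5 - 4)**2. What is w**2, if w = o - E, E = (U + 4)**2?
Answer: 52983841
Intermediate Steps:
U = 81 (U = (-9)**2 = 81)
E = 7225 (E = (81 + 4)**2 = 85**2 = 7225)
w = -7279 (w = -54 - 1*7225 = -54 - 7225 = -7279)
w**2 = (-7279)**2 = 52983841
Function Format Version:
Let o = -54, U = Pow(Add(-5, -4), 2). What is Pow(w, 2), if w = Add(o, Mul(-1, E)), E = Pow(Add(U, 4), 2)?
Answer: 52983841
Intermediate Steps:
U = 81 (U = Pow(-9, 2) = 81)
E = 7225 (E = Pow(Add(81, 4), 2) = Pow(85, 2) = 7225)
w = -7279 (w = Add(-54, Mul(-1, 7225)) = Add(-54, -7225) = -7279)
Pow(w, 2) = Pow(-7279, 2) = 52983841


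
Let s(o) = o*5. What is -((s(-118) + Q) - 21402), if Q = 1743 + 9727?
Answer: 10522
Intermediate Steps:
Q = 11470
s(o) = 5*o
-((s(-118) + Q) - 21402) = -((5*(-118) + 11470) - 21402) = -((-590 + 11470) - 21402) = -(10880 - 21402) = -1*(-10522) = 10522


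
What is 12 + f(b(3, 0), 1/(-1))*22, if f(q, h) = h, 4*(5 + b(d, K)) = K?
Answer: -10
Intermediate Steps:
b(d, K) = -5 + K/4
12 + f(b(3, 0), 1/(-1))*22 = 12 + 22/(-1) = 12 - 1*22 = 12 - 22 = -10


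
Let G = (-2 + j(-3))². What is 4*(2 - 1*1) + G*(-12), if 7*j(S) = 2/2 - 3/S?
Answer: -1532/49 ≈ -31.265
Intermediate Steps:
j(S) = ⅐ - 3/(7*S) (j(S) = (2/2 - 3/S)/7 = (2*(½) - 3/S)/7 = (1 - 3/S)/7 = ⅐ - 3/(7*S))
G = 144/49 (G = (-2 + (⅐)*(-3 - 3)/(-3))² = (-2 + (⅐)*(-⅓)*(-6))² = (-2 + 2/7)² = (-12/7)² = 144/49 ≈ 2.9388)
4*(2 - 1*1) + G*(-12) = 4*(2 - 1*1) + (144/49)*(-12) = 4*(2 - 1) - 1728/49 = 4*1 - 1728/49 = 4 - 1728/49 = -1532/49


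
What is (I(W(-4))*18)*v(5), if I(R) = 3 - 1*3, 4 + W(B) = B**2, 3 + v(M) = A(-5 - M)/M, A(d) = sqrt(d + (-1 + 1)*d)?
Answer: 0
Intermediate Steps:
A(d) = sqrt(d) (A(d) = sqrt(d + 0*d) = sqrt(d + 0) = sqrt(d))
v(M) = -3 + sqrt(-5 - M)/M
W(B) = -4 + B**2
I(R) = 0 (I(R) = 3 - 3 = 0)
(I(W(-4))*18)*v(5) = (0*18)*(-3 + sqrt(-5 - 1*5)/5) = 0*(-3 + sqrt(-5 - 5)/5) = 0*(-3 + sqrt(-10)/5) = 0*(-3 + (I*sqrt(10))/5) = 0*(-3 + I*sqrt(10)/5) = 0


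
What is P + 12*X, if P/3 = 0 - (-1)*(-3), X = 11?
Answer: 123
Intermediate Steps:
P = -9 (P = 3*(0 - (-1)*(-3)) = 3*(0 - 1*3) = 3*(0 - 3) = 3*(-3) = -9)
P + 12*X = -9 + 12*11 = -9 + 132 = 123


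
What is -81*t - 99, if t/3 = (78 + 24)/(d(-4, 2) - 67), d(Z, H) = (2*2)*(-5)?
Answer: 5391/29 ≈ 185.90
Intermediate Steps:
d(Z, H) = -20 (d(Z, H) = 4*(-5) = -20)
t = -102/29 (t = 3*((78 + 24)/(-20 - 67)) = 3*(102/(-87)) = 3*(102*(-1/87)) = 3*(-34/29) = -102/29 ≈ -3.5172)
-81*t - 99 = -81*(-102/29) - 99 = 8262/29 - 99 = 5391/29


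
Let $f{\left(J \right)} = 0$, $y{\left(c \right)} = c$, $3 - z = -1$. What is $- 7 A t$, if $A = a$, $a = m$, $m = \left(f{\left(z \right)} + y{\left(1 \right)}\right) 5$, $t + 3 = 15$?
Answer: $-420$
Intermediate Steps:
$t = 12$ ($t = -3 + 15 = 12$)
$z = 4$ ($z = 3 - -1 = 3 + 1 = 4$)
$m = 5$ ($m = \left(0 + 1\right) 5 = 1 \cdot 5 = 5$)
$a = 5$
$A = 5$
$- 7 A t = \left(-7\right) 5 \cdot 12 = \left(-35\right) 12 = -420$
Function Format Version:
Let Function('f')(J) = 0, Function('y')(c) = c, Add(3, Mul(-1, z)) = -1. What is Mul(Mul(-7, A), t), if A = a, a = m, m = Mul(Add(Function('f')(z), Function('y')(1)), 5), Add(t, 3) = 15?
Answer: -420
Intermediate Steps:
t = 12 (t = Add(-3, 15) = 12)
z = 4 (z = Add(3, Mul(-1, -1)) = Add(3, 1) = 4)
m = 5 (m = Mul(Add(0, 1), 5) = Mul(1, 5) = 5)
a = 5
A = 5
Mul(Mul(-7, A), t) = Mul(Mul(-7, 5), 12) = Mul(-35, 12) = -420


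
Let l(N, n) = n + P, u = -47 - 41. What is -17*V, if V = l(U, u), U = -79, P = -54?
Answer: 2414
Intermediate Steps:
u = -88
l(N, n) = -54 + n (l(N, n) = n - 54 = -54 + n)
V = -142 (V = -54 - 88 = -142)
-17*V = -17*(-142) = 2414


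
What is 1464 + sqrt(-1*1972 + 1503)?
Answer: 1464 + I*sqrt(469) ≈ 1464.0 + 21.656*I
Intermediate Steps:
1464 + sqrt(-1*1972 + 1503) = 1464 + sqrt(-1972 + 1503) = 1464 + sqrt(-469) = 1464 + I*sqrt(469)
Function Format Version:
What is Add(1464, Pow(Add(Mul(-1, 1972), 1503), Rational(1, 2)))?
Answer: Add(1464, Mul(I, Pow(469, Rational(1, 2)))) ≈ Add(1464.0, Mul(21.656, I))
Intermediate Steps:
Add(1464, Pow(Add(Mul(-1, 1972), 1503), Rational(1, 2))) = Add(1464, Pow(Add(-1972, 1503), Rational(1, 2))) = Add(1464, Pow(-469, Rational(1, 2))) = Add(1464, Mul(I, Pow(469, Rational(1, 2))))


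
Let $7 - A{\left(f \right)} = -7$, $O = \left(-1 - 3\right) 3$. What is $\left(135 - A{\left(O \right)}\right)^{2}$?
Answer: $14641$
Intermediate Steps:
$O = -12$ ($O = \left(-4\right) 3 = -12$)
$A{\left(f \right)} = 14$ ($A{\left(f \right)} = 7 - -7 = 7 + 7 = 14$)
$\left(135 - A{\left(O \right)}\right)^{2} = \left(135 - 14\right)^{2} = 121^{2} = 14641$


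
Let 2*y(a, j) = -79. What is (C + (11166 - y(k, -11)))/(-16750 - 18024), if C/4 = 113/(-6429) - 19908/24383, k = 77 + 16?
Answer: -3512064467689/10902226735236 ≈ -0.32214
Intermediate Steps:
k = 93
y(a, j) = -79/2 (y(a, j) = (½)*(-79) = -79/2)
C = -522975244/156758307 (C = 4*(113/(-6429) - 19908/24383) = 4*(113*(-1/6429) - 19908*1/24383) = 4*(-113/6429 - 19908/24383) = 4*(-130743811/156758307) = -522975244/156758307 ≈ -3.3362)
(C + (11166 - y(k, -11)))/(-16750 - 18024) = (-522975244/156758307 + (11166 - 1*(-79/2)))/(-16750 - 18024) = (-522975244/156758307 + (11166 + 79/2))/(-34774) = (-522975244/156758307 + 22411/2)*(-1/34774) = (3512064467689/313516614)*(-1/34774) = -3512064467689/10902226735236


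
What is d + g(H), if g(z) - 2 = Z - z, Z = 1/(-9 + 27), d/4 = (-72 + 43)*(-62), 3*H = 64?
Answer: 129109/18 ≈ 7172.7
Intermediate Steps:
H = 64/3 (H = (1/3)*64 = 64/3 ≈ 21.333)
d = 7192 (d = 4*((-72 + 43)*(-62)) = 4*(-29*(-62)) = 4*1798 = 7192)
Z = 1/18 ≈ 0.055556
g(z) = 37/18 - z (g(z) = 2 + (1/18 - z) = 37/18 - z)
d + g(H) = 7192 + (37/18 - 1*64/3) = 7192 + (37/18 - 64/3) = 7192 - 347/18 = 129109/18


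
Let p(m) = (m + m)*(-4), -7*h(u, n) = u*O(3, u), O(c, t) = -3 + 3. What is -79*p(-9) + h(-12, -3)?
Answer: -5688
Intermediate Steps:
O(c, t) = 0
h(u, n) = 0 (h(u, n) = -u*0/7 = -1/7*0 = 0)
p(m) = -8*m (p(m) = (2*m)*(-4) = -8*m)
-79*p(-9) + h(-12, -3) = -(-632)*(-9) + 0 = -79*72 + 0 = -5688 + 0 = -5688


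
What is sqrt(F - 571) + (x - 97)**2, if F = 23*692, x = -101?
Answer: 39204 + 3*sqrt(1705) ≈ 39328.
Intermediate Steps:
F = 15916
sqrt(F - 571) + (x - 97)**2 = sqrt(15916 - 571) + (-101 - 97)**2 = sqrt(15345) + (-198)**2 = 3*sqrt(1705) + 39204 = 39204 + 3*sqrt(1705)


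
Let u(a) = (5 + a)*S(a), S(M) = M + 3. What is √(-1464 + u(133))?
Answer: 2*√4326 ≈ 131.54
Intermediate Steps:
S(M) = 3 + M
u(a) = (3 + a)*(5 + a) (u(a) = (5 + a)*(3 + a) = (3 + a)*(5 + a))
√(-1464 + u(133)) = √(-1464 + (3 + 133)*(5 + 133)) = √(-1464 + 136*138) = √(-1464 + 18768) = √17304 = 2*√4326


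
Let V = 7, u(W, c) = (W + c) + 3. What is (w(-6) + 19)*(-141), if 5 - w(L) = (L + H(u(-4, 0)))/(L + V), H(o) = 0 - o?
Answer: -4089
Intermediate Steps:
u(W, c) = 3 + W + c
H(o) = -o
w(L) = 5 - (1 + L)/(7 + L) (w(L) = 5 - (L - (3 - 4 + 0))/(L + 7) = 5 - (L - 1*(-1))/(7 + L) = 5 - (L + 1)/(7 + L) = 5 - (1 + L)/(7 + L))
(w(-6) + 19)*(-141) = (2*(17 + 2*(-6))/(7 - 6) + 19)*(-141) = (2*(17 - 12)/1 + 19)*(-141) = (2*1*5 + 19)*(-141) = (10 + 19)*(-141) = 29*(-141) = -4089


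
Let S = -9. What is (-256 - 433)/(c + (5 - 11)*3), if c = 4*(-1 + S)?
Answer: 689/58 ≈ 11.879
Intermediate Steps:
c = -40 (c = 4*(-1 - 9) = 4*(-10) = -40)
(-256 - 433)/(c + (5 - 11)*3) = (-256 - 433)/(-40 + (5 - 11)*3) = -689/(-40 - 6*3) = -689/(-40 - 18) = -689/(-58) = -689*(-1/58) = 689/58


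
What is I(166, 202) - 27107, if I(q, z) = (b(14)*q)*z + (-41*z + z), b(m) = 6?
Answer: 166005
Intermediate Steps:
I(q, z) = -40*z + 6*q*z (I(q, z) = (6*q)*z + (-41*z + z) = 6*q*z - 40*z = -40*z + 6*q*z)
I(166, 202) - 27107 = 2*202*(-20 + 3*166) - 27107 = 2*202*(-20 + 498) - 27107 = 2*202*478 - 27107 = 193112 - 27107 = 166005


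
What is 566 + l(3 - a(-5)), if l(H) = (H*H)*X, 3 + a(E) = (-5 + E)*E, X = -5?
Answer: -9114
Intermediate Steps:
a(E) = -3 + E*(-5 + E) (a(E) = -3 + (-5 + E)*E = -3 + E*(-5 + E))
l(H) = -5*H**2 (l(H) = (H*H)*(-5) = H**2*(-5) = -5*H**2)
566 + l(3 - a(-5)) = 566 - 5*(3 - (-3 + (-5)**2 - 5*(-5)))**2 = 566 - 5*(3 - (-3 + 25 + 25))**2 = 566 - 5*(3 - 1*47)**2 = 566 - 5*(3 - 47)**2 = 566 - 5*(-44)**2 = 566 - 5*1936 = 566 - 9680 = -9114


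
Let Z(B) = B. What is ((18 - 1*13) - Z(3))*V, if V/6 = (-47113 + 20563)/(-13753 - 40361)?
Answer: 53100/9019 ≈ 5.8876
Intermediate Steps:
V = 26550/9019 (V = 6*((-47113 + 20563)/(-13753 - 40361)) = 6*(-26550/(-54114)) = 6*(-26550*(-1/54114)) = 6*(4425/9019) = 26550/9019 ≈ 2.9438)
((18 - 1*13) - Z(3))*V = ((18 - 1*13) - 1*3)*(26550/9019) = ((18 - 13) - 3)*(26550/9019) = (5 - 3)*(26550/9019) = 2*(26550/9019) = 53100/9019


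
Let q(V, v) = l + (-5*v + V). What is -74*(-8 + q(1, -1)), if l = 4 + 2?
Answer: -296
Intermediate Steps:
l = 6
q(V, v) = 6 + V - 5*v (q(V, v) = 6 + (-5*v + V) = 6 + (V - 5*v) = 6 + V - 5*v)
-74*(-8 + q(1, -1)) = -74*(-8 + (6 + 1 - 5*(-1))) = -74*(-8 + (6 + 1 + 5)) = -74*(-8 + 12) = -74*4 = -296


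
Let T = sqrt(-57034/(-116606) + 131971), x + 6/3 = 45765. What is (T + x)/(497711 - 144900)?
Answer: 45763/352811 + 3*sqrt(49844748828910)/20569939733 ≈ 0.13074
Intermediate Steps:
x = 45763 (x = -2 + 45765 = 45763)
T = 3*sqrt(49844748828910)/58303 (T = sqrt(-57034*(-1/116606) + 131971) = sqrt(28517/58303 + 131971) = sqrt(7694333730/58303) = 3*sqrt(49844748828910)/58303 ≈ 363.28)
(T + x)/(497711 - 144900) = (3*sqrt(49844748828910)/58303 + 45763)/(497711 - 144900) = (45763 + 3*sqrt(49844748828910)/58303)/352811 = (45763 + 3*sqrt(49844748828910)/58303)*(1/352811) = 45763/352811 + 3*sqrt(49844748828910)/20569939733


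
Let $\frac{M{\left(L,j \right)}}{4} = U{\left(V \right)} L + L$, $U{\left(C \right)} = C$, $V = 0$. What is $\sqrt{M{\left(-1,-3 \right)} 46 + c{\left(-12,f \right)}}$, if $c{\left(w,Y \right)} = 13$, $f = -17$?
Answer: $3 i \sqrt{19} \approx 13.077 i$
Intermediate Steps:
$M{\left(L,j \right)} = 4 L$ ($M{\left(L,j \right)} = 4 \left(0 L + L\right) = 4 \left(0 + L\right) = 4 L$)
$\sqrt{M{\left(-1,-3 \right)} 46 + c{\left(-12,f \right)}} = \sqrt{4 \left(-1\right) 46 + 13} = \sqrt{\left(-4\right) 46 + 13} = \sqrt{-184 + 13} = \sqrt{-171} = 3 i \sqrt{19}$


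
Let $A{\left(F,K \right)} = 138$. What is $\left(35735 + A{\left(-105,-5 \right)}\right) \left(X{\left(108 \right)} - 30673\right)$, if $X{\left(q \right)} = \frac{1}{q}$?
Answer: $- \frac{118835877259}{108} \approx -1.1003 \cdot 10^{9}$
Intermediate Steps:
$\left(35735 + A{\left(-105,-5 \right)}\right) \left(X{\left(108 \right)} - 30673\right) = \left(35735 + 138\right) \left(\frac{1}{108} - 30673\right) = 35873 \left(\frac{1}{108} - 30673\right) = 35873 \left(- \frac{3312683}{108}\right) = - \frac{118835877259}{108}$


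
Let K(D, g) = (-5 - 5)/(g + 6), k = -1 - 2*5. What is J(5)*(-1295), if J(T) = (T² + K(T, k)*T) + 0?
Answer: -45325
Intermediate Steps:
k = -11 (k = -1 - 10 = -11)
K(D, g) = -10/(6 + g)
J(T) = T² + 2*T (J(T) = (T² + (-10/(6 - 11))*T) + 0 = (T² + (-10/(-5))*T) + 0 = (T² + (-10*(-⅕))*T) + 0 = (T² + 2*T) + 0 = T² + 2*T)
J(5)*(-1295) = (5*(2 + 5))*(-1295) = (5*7)*(-1295) = 35*(-1295) = -45325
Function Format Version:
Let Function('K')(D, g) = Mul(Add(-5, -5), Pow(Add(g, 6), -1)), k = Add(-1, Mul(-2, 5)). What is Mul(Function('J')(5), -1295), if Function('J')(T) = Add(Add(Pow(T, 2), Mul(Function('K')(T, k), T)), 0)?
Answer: -45325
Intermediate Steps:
k = -11 (k = Add(-1, -10) = -11)
Function('K')(D, g) = Mul(-10, Pow(Add(6, g), -1))
Function('J')(T) = Add(Pow(T, 2), Mul(2, T)) (Function('J')(T) = Add(Add(Pow(T, 2), Mul(Mul(-10, Pow(Add(6, -11), -1)), T)), 0) = Add(Add(Pow(T, 2), Mul(Mul(-10, Pow(-5, -1)), T)), 0) = Add(Add(Pow(T, 2), Mul(Mul(-10, Rational(-1, 5)), T)), 0) = Add(Add(Pow(T, 2), Mul(2, T)), 0) = Add(Pow(T, 2), Mul(2, T)))
Mul(Function('J')(5), -1295) = Mul(Mul(5, Add(2, 5)), -1295) = Mul(Mul(5, 7), -1295) = Mul(35, -1295) = -45325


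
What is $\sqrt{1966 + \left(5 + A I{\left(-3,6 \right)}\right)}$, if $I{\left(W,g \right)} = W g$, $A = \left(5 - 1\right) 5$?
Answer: $3 \sqrt{179} \approx 40.137$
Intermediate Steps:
$A = 20$ ($A = 4 \cdot 5 = 20$)
$\sqrt{1966 + \left(5 + A I{\left(-3,6 \right)}\right)} = \sqrt{1966 + \left(5 + 20 \left(\left(-3\right) 6\right)\right)} = \sqrt{1966 + \left(5 + 20 \left(-18\right)\right)} = \sqrt{1966 + \left(5 - 360\right)} = \sqrt{1966 - 355} = \sqrt{1611} = 3 \sqrt{179}$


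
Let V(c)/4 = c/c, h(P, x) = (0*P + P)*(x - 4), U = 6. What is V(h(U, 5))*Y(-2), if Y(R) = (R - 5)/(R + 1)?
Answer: 28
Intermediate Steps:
h(P, x) = P*(-4 + x) (h(P, x) = (0 + P)*(-4 + x) = P*(-4 + x))
Y(R) = (-5 + R)/(1 + R)
V(c) = 4 (V(c) = 4*(c/c) = 4*1 = 4)
V(h(U, 5))*Y(-2) = 4*((-5 - 2)/(1 - 2)) = 4*(-7/(-1)) = 4*(-1*(-7)) = 4*7 = 28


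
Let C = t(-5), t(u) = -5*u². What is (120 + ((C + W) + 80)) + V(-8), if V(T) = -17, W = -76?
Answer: -18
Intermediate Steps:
C = -125 (C = -5*(-5)² = -5*25 = -125)
(120 + ((C + W) + 80)) + V(-8) = (120 + ((-125 - 76) + 80)) - 17 = (120 + (-201 + 80)) - 17 = (120 - 121) - 17 = -1 - 17 = -18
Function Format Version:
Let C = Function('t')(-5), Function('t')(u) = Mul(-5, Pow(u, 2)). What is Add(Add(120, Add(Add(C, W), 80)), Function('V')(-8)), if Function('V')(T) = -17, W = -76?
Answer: -18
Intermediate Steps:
C = -125 (C = Mul(-5, Pow(-5, 2)) = Mul(-5, 25) = -125)
Add(Add(120, Add(Add(C, W), 80)), Function('V')(-8)) = Add(Add(120, Add(Add(-125, -76), 80)), -17) = Add(Add(120, Add(-201, 80)), -17) = Add(Add(120, -121), -17) = Add(-1, -17) = -18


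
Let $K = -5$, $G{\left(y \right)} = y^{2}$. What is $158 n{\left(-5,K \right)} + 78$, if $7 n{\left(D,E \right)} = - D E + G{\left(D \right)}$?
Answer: $78$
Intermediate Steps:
$n{\left(D,E \right)} = \frac{D^{2}}{7} - \frac{D E}{7}$ ($n{\left(D,E \right)} = \frac{- D E + D^{2}}{7} = \frac{D^{2} - D E}{7} = \frac{D^{2}}{7} - \frac{D E}{7}$)
$158 n{\left(-5,K \right)} + 78 = 158 \cdot \frac{1}{7} \left(-5\right) \left(-5 - -5\right) + 78 = 158 \cdot \frac{1}{7} \left(-5\right) \left(-5 + 5\right) + 78 = 158 \cdot \frac{1}{7} \left(-5\right) 0 + 78 = 158 \cdot 0 + 78 = 0 + 78 = 78$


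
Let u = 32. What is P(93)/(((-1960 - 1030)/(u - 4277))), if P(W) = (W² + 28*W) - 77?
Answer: 4744212/299 ≈ 15867.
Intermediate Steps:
P(W) = -77 + W² + 28*W
P(93)/(((-1960 - 1030)/(u - 4277))) = (-77 + 93² + 28*93)/(((-1960 - 1030)/(32 - 4277))) = (-77 + 8649 + 2604)/((-2990/(-4245))) = 11176/((-2990*(-1/4245))) = 11176/(598/849) = 11176*(849/598) = 4744212/299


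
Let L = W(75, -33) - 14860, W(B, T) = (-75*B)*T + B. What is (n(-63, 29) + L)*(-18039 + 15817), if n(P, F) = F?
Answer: -379670918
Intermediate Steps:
W(B, T) = B - 75*B*T (W(B, T) = -75*B*T + B = B - 75*B*T)
L = 170840 (L = 75*(1 - 75*(-33)) - 14860 = 75*(1 + 2475) - 14860 = 75*2476 - 14860 = 185700 - 14860 = 170840)
(n(-63, 29) + L)*(-18039 + 15817) = (29 + 170840)*(-18039 + 15817) = 170869*(-2222) = -379670918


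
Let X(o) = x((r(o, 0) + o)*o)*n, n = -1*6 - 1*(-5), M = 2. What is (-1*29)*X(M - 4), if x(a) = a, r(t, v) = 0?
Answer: 116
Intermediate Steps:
n = -1 (n = -6 + 5 = -1)
X(o) = -o**2 (X(o) = ((0 + o)*o)*(-1) = (o*o)*(-1) = o**2*(-1) = -o**2)
(-1*29)*X(M - 4) = (-1*29)*(-(2 - 4)**2) = -(-29)*(-2)**2 = -(-29)*4 = -29*(-4) = 116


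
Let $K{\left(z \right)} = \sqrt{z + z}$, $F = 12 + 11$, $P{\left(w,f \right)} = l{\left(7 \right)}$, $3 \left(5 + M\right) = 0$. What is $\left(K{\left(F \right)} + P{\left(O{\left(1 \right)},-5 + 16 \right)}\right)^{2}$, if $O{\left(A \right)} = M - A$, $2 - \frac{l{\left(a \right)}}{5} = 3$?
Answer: $\left(5 - \sqrt{46}\right)^{2} \approx 3.1767$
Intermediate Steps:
$M = -5$ ($M = -5 + \frac{1}{3} \cdot 0 = -5 + 0 = -5$)
$l{\left(a \right)} = -5$ ($l{\left(a \right)} = 10 - 15 = -5$)
$O{\left(A \right)} = -5 - A$
$P{\left(w,f \right)} = -5$
$F = 23$
$K{\left(z \right)} = \sqrt{2} \sqrt{z}$ ($K{\left(z \right)} = \sqrt{2 z} = \sqrt{2} \sqrt{z}$)
$\left(K{\left(F \right)} + P{\left(O{\left(1 \right)},-5 + 16 \right)}\right)^{2} = \left(\sqrt{2} \sqrt{23} - 5\right)^{2} = \left(\sqrt{46} - 5\right)^{2} = \left(-5 + \sqrt{46}\right)^{2}$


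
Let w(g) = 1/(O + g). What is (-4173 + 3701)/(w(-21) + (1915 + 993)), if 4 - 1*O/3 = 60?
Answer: -89208/549611 ≈ -0.16231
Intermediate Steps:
O = -168 (O = 12 - 3*60 = 12 - 180 = -168)
w(g) = 1/(-168 + g)
(-4173 + 3701)/(w(-21) + (1915 + 993)) = (-4173 + 3701)/(1/(-168 - 21) + (1915 + 993)) = -472/(1/(-189) + 2908) = -472/(-1/189 + 2908) = -472/549611/189 = -472*189/549611 = -89208/549611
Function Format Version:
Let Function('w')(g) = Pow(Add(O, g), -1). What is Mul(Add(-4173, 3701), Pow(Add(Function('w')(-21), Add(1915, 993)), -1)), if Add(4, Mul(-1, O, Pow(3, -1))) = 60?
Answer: Rational(-89208, 549611) ≈ -0.16231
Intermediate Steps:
O = -168 (O = Add(12, Mul(-3, 60)) = Add(12, -180) = -168)
Function('w')(g) = Pow(Add(-168, g), -1)
Mul(Add(-4173, 3701), Pow(Add(Function('w')(-21), Add(1915, 993)), -1)) = Mul(Add(-4173, 3701), Pow(Add(Pow(Add(-168, -21), -1), Add(1915, 993)), -1)) = Mul(-472, Pow(Add(Pow(-189, -1), 2908), -1)) = Mul(-472, Pow(Add(Rational(-1, 189), 2908), -1)) = Mul(-472, Pow(Rational(549611, 189), -1)) = Mul(-472, Rational(189, 549611)) = Rational(-89208, 549611)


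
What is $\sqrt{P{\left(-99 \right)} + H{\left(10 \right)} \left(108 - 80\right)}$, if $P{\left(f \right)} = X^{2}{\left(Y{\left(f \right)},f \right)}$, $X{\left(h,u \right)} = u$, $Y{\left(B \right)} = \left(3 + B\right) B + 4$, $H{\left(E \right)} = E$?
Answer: $\sqrt{10081} \approx 100.4$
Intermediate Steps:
$Y{\left(B \right)} = 4 + B \left(3 + B\right)$ ($Y{\left(B \right)} = B \left(3 + B\right) + 4 = 4 + B \left(3 + B\right)$)
$P{\left(f \right)} = f^{2}$
$\sqrt{P{\left(-99 \right)} + H{\left(10 \right)} \left(108 - 80\right)} = \sqrt{\left(-99\right)^{2} + 10 \left(108 - 80\right)} = \sqrt{9801 + 10 \cdot 28} = \sqrt{9801 + 280} = \sqrt{10081}$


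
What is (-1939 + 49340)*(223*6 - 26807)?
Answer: -1207256069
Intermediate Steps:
(-1939 + 49340)*(223*6 - 26807) = 47401*(1338 - 26807) = 47401*(-25469) = -1207256069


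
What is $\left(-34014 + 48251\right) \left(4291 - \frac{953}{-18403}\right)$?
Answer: $\frac{1124270633562}{18403} \approx 6.1092 \cdot 10^{7}$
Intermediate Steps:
$\left(-34014 + 48251\right) \left(4291 - \frac{953}{-18403}\right) = 14237 \left(4291 - - \frac{953}{18403}\right) = 14237 \left(4291 + \frac{953}{18403}\right) = 14237 \cdot \frac{78968226}{18403} = \frac{1124270633562}{18403}$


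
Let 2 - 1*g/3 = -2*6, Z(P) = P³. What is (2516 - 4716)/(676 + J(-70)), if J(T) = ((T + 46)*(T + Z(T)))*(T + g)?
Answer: 550/57635591 ≈ 9.5427e-6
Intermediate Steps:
g = 42 (g = 6 - (-6)*6 = 6 - 3*(-12) = 6 + 36 = 42)
J(T) = (42 + T)*(46 + T)*(T + T³) (J(T) = ((T + 46)*(T + T³))*(T + 42) = ((46 + T)*(T + T³))*(42 + T) = (42 + T)*(46 + T)*(T + T³))
(2516 - 4716)/(676 + J(-70)) = (2516 - 4716)/(676 - 70*(1932 + (-70)⁴ + 88*(-70) + 88*(-70)³ + 1933*(-70)²)) = -2200/(676 - 70*(1932 + 24010000 - 6160 + 88*(-343000) + 1933*4900)) = -2200/(676 - 70*(1932 + 24010000 - 6160 - 30184000 + 9471700)) = -2200/(676 - 70*3293472) = -2200/(676 - 230543040) = -2200/(-230542364) = -2200*(-1/230542364) = 550/57635591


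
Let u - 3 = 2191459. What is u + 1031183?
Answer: 3222645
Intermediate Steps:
u = 2191462 (u = 3 + 2191459 = 2191462)
u + 1031183 = 2191462 + 1031183 = 3222645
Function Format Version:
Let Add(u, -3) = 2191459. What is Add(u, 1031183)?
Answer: 3222645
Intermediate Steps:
u = 2191462 (u = Add(3, 2191459) = 2191462)
Add(u, 1031183) = Add(2191462, 1031183) = 3222645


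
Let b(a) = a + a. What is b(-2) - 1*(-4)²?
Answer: -20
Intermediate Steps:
b(a) = 2*a
b(-2) - 1*(-4)² = 2*(-2) - 1*(-4)² = -4 - 1*16 = -4 - 16 = -20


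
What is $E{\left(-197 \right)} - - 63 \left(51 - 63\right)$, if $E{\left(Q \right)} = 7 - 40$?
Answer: $-789$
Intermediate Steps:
$E{\left(Q \right)} = -33$ ($E{\left(Q \right)} = 7 - 40 = -33$)
$E{\left(-197 \right)} - - 63 \left(51 - 63\right) = -33 - - 63 \left(51 - 63\right) = -33 - \left(-63\right) \left(-12\right) = -33 - 756 = -789$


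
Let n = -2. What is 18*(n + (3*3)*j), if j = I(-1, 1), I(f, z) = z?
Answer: 126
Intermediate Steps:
j = 1
18*(n + (3*3)*j) = 18*(-2 + (3*3)*1) = 18*(-2 + 9*1) = 18*(-2 + 9) = 18*7 = 126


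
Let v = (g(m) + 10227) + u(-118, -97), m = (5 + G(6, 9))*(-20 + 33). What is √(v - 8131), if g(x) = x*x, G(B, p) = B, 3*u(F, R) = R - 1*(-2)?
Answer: 2*√50655/3 ≈ 150.04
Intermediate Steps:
u(F, R) = ⅔ + R/3 (u(F, R) = (R - 1*(-2))/3 = (R + 2)/3 = (2 + R)/3 = ⅔ + R/3)
m = 143 (m = (5 + 6)*(-20 + 33) = 11*13 = 143)
g(x) = x²
v = 91933/3 (v = (143² + 10227) + (⅔ + (⅓)*(-97)) = (20449 + 10227) + (⅔ - 97/3) = 30676 - 95/3 = 91933/3 ≈ 30644.)
√(v - 8131) = √(91933/3 - 8131) = √(67540/3) = 2*√50655/3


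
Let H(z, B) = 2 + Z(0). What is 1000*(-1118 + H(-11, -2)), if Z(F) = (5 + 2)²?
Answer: -1067000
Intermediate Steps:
Z(F) = 49 (Z(F) = 7² = 49)
H(z, B) = 51 (H(z, B) = 2 + 49 = 51)
1000*(-1118 + H(-11, -2)) = 1000*(-1118 + 51) = 1000*(-1067) = -1067000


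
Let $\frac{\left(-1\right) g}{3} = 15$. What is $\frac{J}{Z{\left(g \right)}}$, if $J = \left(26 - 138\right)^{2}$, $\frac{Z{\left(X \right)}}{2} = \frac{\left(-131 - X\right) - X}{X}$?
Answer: $\frac{282240}{41} \approx 6883.9$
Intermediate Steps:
$g = -45$ ($g = \left(-3\right) 15 = -45$)
$Z{\left(X \right)} = \frac{2 \left(-131 - 2 X\right)}{X}$ ($Z{\left(X \right)} = 2 \frac{\left(-131 - X\right) - X}{X} = 2 \frac{-131 - 2 X}{X} = \frac{2 \left(-131 - 2 X\right)}{X}$)
$J = 12544$ ($J = \left(-112\right)^{2} = 12544$)
$\frac{J}{Z{\left(g \right)}} = \frac{12544}{-4 - \frac{262}{-45}} = \frac{12544}{-4 - - \frac{262}{45}} = \frac{12544}{-4 + \frac{262}{45}} = \frac{12544}{\frac{82}{45}} = 12544 \cdot \frac{45}{82} = \frac{282240}{41}$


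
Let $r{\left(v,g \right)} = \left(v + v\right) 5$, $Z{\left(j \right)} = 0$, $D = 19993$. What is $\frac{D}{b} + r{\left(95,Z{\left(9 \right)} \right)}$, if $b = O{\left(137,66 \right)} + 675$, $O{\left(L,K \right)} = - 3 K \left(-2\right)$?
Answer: $\frac{1037443}{1071} \approx 968.67$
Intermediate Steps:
$O{\left(L,K \right)} = 6 K$
$r{\left(v,g \right)} = 10 v$ ($r{\left(v,g \right)} = 2 v 5 = 10 v$)
$b = 1071$ ($b = 6 \cdot 66 + 675 = 396 + 675 = 1071$)
$\frac{D}{b} + r{\left(95,Z{\left(9 \right)} \right)} = \frac{19993}{1071} + 10 \cdot 95 = 19993 \cdot \frac{1}{1071} + 950 = \frac{19993}{1071} + 950 = \frac{1037443}{1071}$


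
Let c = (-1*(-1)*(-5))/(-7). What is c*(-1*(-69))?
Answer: 345/7 ≈ 49.286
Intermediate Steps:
c = 5/7 (c = (1*(-5))*(-⅐) = -5*(-⅐) = 5/7 ≈ 0.71429)
c*(-1*(-69)) = 5*(-1*(-69))/7 = (5/7)*69 = 345/7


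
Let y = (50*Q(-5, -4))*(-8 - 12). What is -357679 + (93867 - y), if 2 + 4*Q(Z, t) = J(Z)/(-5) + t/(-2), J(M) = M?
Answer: -263562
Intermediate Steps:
Q(Z, t) = -½ - t/8 - Z/20 (Q(Z, t) = -½ + (Z/(-5) + t/(-2))/4 = -½ + (Z*(-⅕) + t*(-½))/4 = -½ + (-Z/5 - t/2)/4 = -½ + (-t/2 - Z/5)/4 = -½ + (-t/8 - Z/20) = -½ - t/8 - Z/20)
y = -250 (y = (50*(-½ - ⅛*(-4) - 1/20*(-5)))*(-8 - 12) = (50*(-½ + ½ + ¼))*(-20) = (50*(¼))*(-20) = (25/2)*(-20) = -250)
-357679 + (93867 - y) = -357679 + (93867 - 1*(-250)) = -357679 + (93867 + 250) = -357679 + 94117 = -263562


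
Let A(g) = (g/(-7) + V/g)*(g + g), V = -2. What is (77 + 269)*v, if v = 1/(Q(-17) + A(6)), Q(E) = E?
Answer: -2422/219 ≈ -11.059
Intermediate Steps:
A(g) = 2*g*(-2/g - g/7) (A(g) = (g/(-7) - 2/g)*(g + g) = (g*(-⅐) - 2/g)*(2*g) = (-g/7 - 2/g)*(2*g) = (-2/g - g/7)*(2*g) = 2*g*(-2/g - g/7))
v = -7/219 (v = 1/(-17 + (-4 - 2/7*6²)) = 1/(-17 + (-4 - 2/7*36)) = 1/(-17 + (-4 - 72/7)) = 1/(-17 - 100/7) = 1/(-219/7) = -7/219 ≈ -0.031963)
(77 + 269)*v = (77 + 269)*(-7/219) = 346*(-7/219) = -2422/219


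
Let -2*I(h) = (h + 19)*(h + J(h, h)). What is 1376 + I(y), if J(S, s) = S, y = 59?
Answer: -3226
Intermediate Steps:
I(h) = -h*(19 + h) (I(h) = -(h + 19)*(h + h)/2 = -(19 + h)*2*h/2 = -h*(19 + h))
1376 + I(y) = 1376 + 59*(-19 - 1*59) = 1376 + 59*(-19 - 59) = 1376 + 59*(-78) = 1376 - 4602 = -3226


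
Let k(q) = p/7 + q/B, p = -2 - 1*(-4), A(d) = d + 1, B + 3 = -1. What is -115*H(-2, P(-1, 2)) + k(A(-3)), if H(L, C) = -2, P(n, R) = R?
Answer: 3231/14 ≈ 230.79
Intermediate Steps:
B = -4 (B = -3 - 1 = -4)
A(d) = 1 + d
p = 2 (p = -2 + 4 = 2)
k(q) = 2/7 - q/4 (k(q) = 2/7 + q/(-4) = 2*(1/7) + q*(-1/4) = 2/7 - q/4)
-115*H(-2, P(-1, 2)) + k(A(-3)) = -115*(-2) + (2/7 - (1 - 3)/4) = 230 + (2/7 - 1/4*(-2)) = 230 + (2/7 + 1/2) = 230 + 11/14 = 3231/14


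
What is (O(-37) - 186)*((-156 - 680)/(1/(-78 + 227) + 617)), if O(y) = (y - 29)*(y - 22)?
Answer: -230941656/45967 ≈ -5024.1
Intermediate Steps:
O(y) = (-29 + y)*(-22 + y)
(O(-37) - 186)*((-156 - 680)/(1/(-78 + 227) + 617)) = ((638 + (-37)² - 51*(-37)) - 186)*((-156 - 680)/(1/(-78 + 227) + 617)) = ((638 + 1369 + 1887) - 186)*(-836/(1/149 + 617)) = (3894 - 186)*(-836/(1/149 + 617)) = 3708*(-836/91934/149) = 3708*(-836*149/91934) = 3708*(-62282/45967) = -230941656/45967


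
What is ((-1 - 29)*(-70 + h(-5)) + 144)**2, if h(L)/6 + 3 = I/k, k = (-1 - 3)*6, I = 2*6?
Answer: 8259876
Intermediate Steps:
I = 12
k = -24 (k = -4*6 = -24)
h(L) = -21 (h(L) = -18 + 6*(12/(-24)) = -18 + 6*(12*(-1/24)) = -18 + 6*(-1/2) = -18 - 3 = -21)
((-1 - 29)*(-70 + h(-5)) + 144)**2 = ((-1 - 29)*(-70 - 21) + 144)**2 = (-30*(-91) + 144)**2 = (2730 + 144)**2 = 2874**2 = 8259876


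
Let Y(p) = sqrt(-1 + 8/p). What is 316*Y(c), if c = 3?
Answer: 316*sqrt(15)/3 ≈ 407.95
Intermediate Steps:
316*Y(c) = 316*sqrt((8 - 1*3)/3) = 316*sqrt((8 - 3)/3) = 316*sqrt((1/3)*5) = 316*sqrt(5/3) = 316*(sqrt(15)/3) = 316*sqrt(15)/3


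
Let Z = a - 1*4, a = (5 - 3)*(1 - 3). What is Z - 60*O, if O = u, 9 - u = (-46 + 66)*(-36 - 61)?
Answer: -116948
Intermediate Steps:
a = -4 (a = 2*(-2) = -4)
Z = -8 (Z = -4 - 1*4 = -4 - 4 = -8)
u = 1949 (u = 9 - (-46 + 66)*(-36 - 61) = 9 - 20*(-97) = 9 - 1*(-1940) = 9 + 1940 = 1949)
O = 1949
Z - 60*O = -8 - 60*1949 = -8 - 116940 = -116948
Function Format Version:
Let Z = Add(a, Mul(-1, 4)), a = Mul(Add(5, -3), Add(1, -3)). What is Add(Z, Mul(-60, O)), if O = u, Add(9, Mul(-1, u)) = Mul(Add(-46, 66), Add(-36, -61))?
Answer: -116948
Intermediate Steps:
a = -4 (a = Mul(2, -2) = -4)
Z = -8 (Z = Add(-4, Mul(-1, 4)) = Add(-4, -4) = -8)
u = 1949 (u = Add(9, Mul(-1, Mul(Add(-46, 66), Add(-36, -61)))) = Add(9, Mul(-1, Mul(20, -97))) = Add(9, Mul(-1, -1940)) = Add(9, 1940) = 1949)
O = 1949
Add(Z, Mul(-60, O)) = Add(-8, Mul(-60, 1949)) = Add(-8, -116940) = -116948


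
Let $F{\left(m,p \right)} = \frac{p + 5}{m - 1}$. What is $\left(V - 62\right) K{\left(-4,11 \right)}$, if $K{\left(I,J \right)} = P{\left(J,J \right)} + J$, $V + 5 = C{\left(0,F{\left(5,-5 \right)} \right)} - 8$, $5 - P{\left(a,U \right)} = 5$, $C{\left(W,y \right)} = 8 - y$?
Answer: $-737$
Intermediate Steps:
$F{\left(m,p \right)} = \frac{5 + p}{-1 + m}$
$P{\left(a,U \right)} = 0$ ($P{\left(a,U \right)} = 5 - 5 = 0$)
$V = -5$ ($V = -5 + \left(\left(8 - \frac{5 - 5}{-1 + 5}\right) - 8\right) = -5 + \left(\left(8 - \frac{1}{4} \cdot 0\right) - 8\right) = -5 + \left(\left(8 - 0\right) - 8\right) = -5 + \left(\left(8 + 0\right) - 8\right) = -5 + \left(8 - 8\right) = -5 + 0 = -5$)
$K{\left(I,J \right)} = J$ ($K{\left(I,J \right)} = 0 + J = J$)
$\left(V - 62\right) K{\left(-4,11 \right)} = \left(-5 - 62\right) 11 = \left(-67\right) 11 = -737$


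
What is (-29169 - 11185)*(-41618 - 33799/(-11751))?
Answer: 19733885598926/11751 ≈ 1.6793e+9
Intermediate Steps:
(-29169 - 11185)*(-41618 - 33799/(-11751)) = -40354*(-41618 - 33799*(-1/11751)) = -40354*(-41618 + 33799/11751) = -40354*(-489019319/11751) = 19733885598926/11751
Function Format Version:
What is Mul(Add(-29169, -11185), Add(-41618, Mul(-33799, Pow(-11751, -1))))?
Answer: Rational(19733885598926, 11751) ≈ 1.6793e+9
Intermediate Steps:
Mul(Add(-29169, -11185), Add(-41618, Mul(-33799, Pow(-11751, -1)))) = Mul(-40354, Add(-41618, Mul(-33799, Rational(-1, 11751)))) = Mul(-40354, Add(-41618, Rational(33799, 11751))) = Mul(-40354, Rational(-489019319, 11751)) = Rational(19733885598926, 11751)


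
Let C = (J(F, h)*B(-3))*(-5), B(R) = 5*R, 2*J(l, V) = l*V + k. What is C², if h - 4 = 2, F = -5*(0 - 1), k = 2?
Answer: 1440000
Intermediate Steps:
F = 5 (F = -5*(-1) = 5)
h = 6 (h = 4 + 2 = 6)
J(l, V) = 1 + V*l/2 (J(l, V) = (l*V + 2)/2 = (V*l + 2)/2 = (2 + V*l)/2 = 1 + V*l/2)
C = 1200 (C = ((1 + (½)*6*5)*(5*(-3)))*(-5) = ((1 + 15)*(-15))*(-5) = (16*(-15))*(-5) = -240*(-5) = 1200)
C² = 1200² = 1440000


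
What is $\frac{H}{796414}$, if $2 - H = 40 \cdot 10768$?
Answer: $- \frac{215359}{398207} \approx -0.54082$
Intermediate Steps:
$H = -430718$ ($H = 2 - 40 \cdot 10768 = 2 - 430720 = -430718$)
$\frac{H}{796414} = - \frac{430718}{796414} = \left(-430718\right) \frac{1}{796414} = - \frac{215359}{398207}$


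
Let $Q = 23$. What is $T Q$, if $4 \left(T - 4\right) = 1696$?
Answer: $9844$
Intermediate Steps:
$T = 428$ ($T = 4 + \frac{1}{4} \cdot 1696 = 4 + 424 = 428$)
$T Q = 428 \cdot 23 = 9844$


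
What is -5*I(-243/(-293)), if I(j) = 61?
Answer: -305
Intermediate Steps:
-5*I(-243/(-293)) = -5*61 = -305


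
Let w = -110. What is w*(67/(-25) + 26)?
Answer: -12826/5 ≈ -2565.2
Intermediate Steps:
w*(67/(-25) + 26) = -110*(67/(-25) + 26) = -110*(67*(-1/25) + 26) = -110*(-67/25 + 26) = -110*583/25 = -12826/5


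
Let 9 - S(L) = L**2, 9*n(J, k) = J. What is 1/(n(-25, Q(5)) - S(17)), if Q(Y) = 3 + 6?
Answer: 9/2495 ≈ 0.0036072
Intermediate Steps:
Q(Y) = 9
n(J, k) = J/9
S(L) = 9 - L**2
1/(n(-25, Q(5)) - S(17)) = 1/((1/9)*(-25) - (9 - 1*17**2)) = 1/(-25/9 - (9 - 1*289)) = 1/(-25/9 - (9 - 289)) = 1/(-25/9 - 1*(-280)) = 1/(-25/9 + 280) = 1/(2495/9) = 9/2495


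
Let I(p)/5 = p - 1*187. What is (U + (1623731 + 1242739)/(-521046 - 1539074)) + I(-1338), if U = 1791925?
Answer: 367586924953/206012 ≈ 1.7843e+6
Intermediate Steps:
I(p) = -935 + 5*p (I(p) = 5*(p - 1*187) = 5*(p - 187) = 5*(-187 + p) = -935 + 5*p)
(U + (1623731 + 1242739)/(-521046 - 1539074)) + I(-1338) = (1791925 + (1623731 + 1242739)/(-521046 - 1539074)) + (-935 + 5*(-1338)) = (1791925 + 2866470/(-2060120)) + (-935 - 6690) = (1791925 + 2866470*(-1/2060120)) - 7625 = (1791925 - 286647/206012) - 7625 = 369157766453/206012 - 7625 = 367586924953/206012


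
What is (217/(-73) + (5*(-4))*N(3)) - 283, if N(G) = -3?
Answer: -16496/73 ≈ -225.97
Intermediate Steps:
(217/(-73) + (5*(-4))*N(3)) - 283 = (217/(-73) + (5*(-4))*(-3)) - 283 = (217*(-1/73) - 20*(-3)) - 283 = (-217/73 + 60) - 283 = 4163/73 - 283 = -16496/73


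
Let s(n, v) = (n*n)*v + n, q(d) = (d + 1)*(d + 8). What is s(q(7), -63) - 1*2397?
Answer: -909477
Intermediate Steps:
q(d) = (1 + d)*(8 + d)
s(n, v) = n + v*n² (s(n, v) = n²*v + n = v*n² + n = n + v*n²)
s(q(7), -63) - 1*2397 = (8 + 7² + 9*7)*(1 + (8 + 7² + 9*7)*(-63)) - 1*2397 = (8 + 49 + 63)*(1 + (8 + 49 + 63)*(-63)) - 2397 = 120*(1 + 120*(-63)) - 2397 = 120*(1 - 7560) - 2397 = 120*(-7559) - 2397 = -907080 - 2397 = -909477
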